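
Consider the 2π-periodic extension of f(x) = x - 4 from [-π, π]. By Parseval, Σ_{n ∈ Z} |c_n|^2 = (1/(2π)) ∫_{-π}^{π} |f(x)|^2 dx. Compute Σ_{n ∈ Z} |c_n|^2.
Σ |c_n|^2 = π^2/3 + 16

Expand and integrate term by term over [-π, π]:
  ∫ (x)^2 dx = 1·(2π^3/3); ∫ 2·1·(-4)·x dx = 0 (odd integrand); ∫ (-4)^2 dx = 16·2π.
So (1/(2π)) ∫_{-π}^{π} (x - 4)^2 dx = 1π^2/3 + 16 = π^2/3 + 16.
Parseval ⇒ Σ |c_n|^2 = π^2/3 + 16.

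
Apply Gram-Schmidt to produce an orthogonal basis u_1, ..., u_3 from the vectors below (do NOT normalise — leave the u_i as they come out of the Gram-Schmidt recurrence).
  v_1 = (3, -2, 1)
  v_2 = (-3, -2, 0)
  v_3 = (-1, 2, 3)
Orthogonal basis:
  u_1 = (3, -2, 1)
  u_2 = (-27/14, -19/7, 5/14)
  u_3 = (-88/157, 132/157, 528/157)

Apply the Gram-Schmidt recurrence
  u_1 = v_1
  u_i = v_i − Σ_{j<i} ((v_i · u_j) / (u_j · u_j)) · u_j.

Step by step this gives:
  u_1 = (3, -2, 1)
  u_2 = (-27/14, -19/7, 5/14)
  u_3 = (-88/157, 132/157, 528/157)

Orthogonality check:
  u_2 · u_1 = 0 (should be 0)
  u_3 · u_1 = 0 (should be 0)
  u_3 · u_2 = 0 (should be 0)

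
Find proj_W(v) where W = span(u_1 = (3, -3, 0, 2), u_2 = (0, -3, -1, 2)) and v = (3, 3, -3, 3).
proj_W(v) = (252/139, -18/139, 78/139, 12/139)

Set up U = [u_1 | ... | u_2] ∈ R^(4×2). The projector onto W = col(U) is P = U (U^T U)^(-1) U^T.
Compute U^T U =
  [22, 13]
  [13, 14],
and U^T v = (6, 0).
Solve U^T U · c = U^T v for the coefficients: c = (84/139, -78/139). The projection is proj_W(v) = U c.
Check: (v - proj_W(v)) · u_1 = 0  (should be 0).
Check: (v - proj_W(v)) · u_2 = 0  (should be 0).
Result: proj_W(v) = (252/139, -18/139, 78/139, 12/139).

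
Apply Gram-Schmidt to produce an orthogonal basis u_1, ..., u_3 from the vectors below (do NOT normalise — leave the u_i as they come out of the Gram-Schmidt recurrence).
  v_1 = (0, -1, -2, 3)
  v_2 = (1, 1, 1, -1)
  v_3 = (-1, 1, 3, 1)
Orthogonal basis:
  u_1 = (0, -1, -2, 3)
  u_2 = (1, 4/7, 1/7, 2/7)
  u_3 = (-6/5, 3/5, 12/5, 9/5)

Apply the Gram-Schmidt recurrence
  u_1 = v_1
  u_i = v_i − Σ_{j<i} ((v_i · u_j) / (u_j · u_j)) · u_j.

Step by step this gives:
  u_1 = (0, -1, -2, 3)
  u_2 = (1, 4/7, 1/7, 2/7)
  u_3 = (-6/5, 3/5, 12/5, 9/5)

Orthogonality check:
  u_2 · u_1 = 0 (should be 0)
  u_3 · u_1 = 0 (should be 0)
  u_3 · u_2 = 0 (should be 0)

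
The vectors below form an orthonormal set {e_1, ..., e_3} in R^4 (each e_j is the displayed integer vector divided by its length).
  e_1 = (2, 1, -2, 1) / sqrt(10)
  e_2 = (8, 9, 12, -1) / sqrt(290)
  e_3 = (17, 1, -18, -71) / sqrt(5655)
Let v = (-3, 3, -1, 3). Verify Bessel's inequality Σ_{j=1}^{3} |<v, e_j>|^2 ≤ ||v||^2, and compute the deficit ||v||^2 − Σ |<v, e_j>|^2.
Σ |<v, e_j>|^2 = 737/65; ||v||^2 = 28; deficit = 1083/65

Write each e_j = u_j / sqrt(<u_j, u_j>) where u_j is the displayed integer vector. Then <v, e_j> = <v, u_j> / sqrt(<u_j, u_j>), so |<v, e_j>|^2 = <v, u_j>^2 / <u_j, u_j>.
Coefficients: <v, e_1> = 2/sqrt(10), <v, e_2> = -12/sqrt(290), <v, e_3> = -243/sqrt(5655).
Square and sum: Σ |<v, e_j>|^2 = 737/65.
Compute ||v||^2 = v·v = 28.
Deficit = 28 − 737/65 = 1083/65 ≥ 0, confirming Bessel's inequality. (The deficit equals ||v − Σ <v,e_j> e_j||^2, the squared distance from v to span{e_j}.)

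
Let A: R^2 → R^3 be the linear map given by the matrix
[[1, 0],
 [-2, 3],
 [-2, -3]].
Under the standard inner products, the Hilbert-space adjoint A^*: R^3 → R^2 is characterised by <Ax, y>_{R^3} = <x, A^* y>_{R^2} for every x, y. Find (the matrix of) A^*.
A^* = A^T =
[[1, -2, -2],
 [0, 3, -3]]

For real matrices with standard dot products, the defining identity <Ax, y> = <x, A^* y> gives (Ax)^T y = x^T (A^*) y, i.e. x^T A^T y = x^T (A^*) y. Since this holds for all x, y, we must have A^* = A^T. Therefore
A^* =
[[1, -2, -2],
 [0, 3, -3]].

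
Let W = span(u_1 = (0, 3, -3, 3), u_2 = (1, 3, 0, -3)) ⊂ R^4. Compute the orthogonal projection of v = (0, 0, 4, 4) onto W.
proj_W(v) = (-12/19, -36/19, 0, 36/19)

Set up U = [u_1 | ... | u_2] ∈ R^(4×2). The projector onto W = col(U) is P = U (U^T U)^(-1) U^T.
Compute U^T U =
  [27, 0]
  [0, 19],
and U^T v = (0, -12).
Solve U^T U · c = U^T v for the coefficients: c = (0, -12/19). The projection is proj_W(v) = U c.
Check: (v - proj_W(v)) · u_1 = 0  (should be 0).
Check: (v - proj_W(v)) · u_2 = 0  (should be 0).
Result: proj_W(v) = (-12/19, -36/19, 0, 36/19).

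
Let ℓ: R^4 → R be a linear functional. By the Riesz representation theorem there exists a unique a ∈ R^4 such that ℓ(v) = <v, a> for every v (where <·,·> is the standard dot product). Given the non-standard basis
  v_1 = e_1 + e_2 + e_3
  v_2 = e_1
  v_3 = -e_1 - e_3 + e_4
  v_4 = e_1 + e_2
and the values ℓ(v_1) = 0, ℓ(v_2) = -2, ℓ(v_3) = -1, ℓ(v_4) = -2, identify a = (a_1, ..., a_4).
a = (-2, 0, 2, -1)

Write a = (a_1, ..., a_4) in the standard basis. For each basis vector v_i, ℓ(v_i) = <v_i, a> is a linear equation in the a_j's. Collect the n equations into a matrix system V a = ℓ, where row i of V is v_i (expressed in the standard basis). Since V is invertible (lower-triangular with 1s on the diagonal, up to permutation), solve by back-substitution:
  V =
[[1, 1, 1, 0],
 [1, 0, 0, 0],
 [-1, 0, -1, 1],
 [1, 1, 0, 0]]
  V a = (0, -2, -1, -2)
Solving gives a = (-2, 0, 2, -1).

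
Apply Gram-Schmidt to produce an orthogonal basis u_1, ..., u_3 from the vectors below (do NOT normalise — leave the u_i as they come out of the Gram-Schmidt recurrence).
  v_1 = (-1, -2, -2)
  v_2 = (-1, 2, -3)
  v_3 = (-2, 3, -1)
Orthogonal basis:
  u_1 = (-1, -2, -2)
  u_2 = (-2/3, 8/3, -7/3)
  u_3 = (-190/117, 19/117, 76/117)

Apply the Gram-Schmidt recurrence
  u_1 = v_1
  u_i = v_i − Σ_{j<i} ((v_i · u_j) / (u_j · u_j)) · u_j.

Step by step this gives:
  u_1 = (-1, -2, -2)
  u_2 = (-2/3, 8/3, -7/3)
  u_3 = (-190/117, 19/117, 76/117)

Orthogonality check:
  u_2 · u_1 = 0 (should be 0)
  u_3 · u_1 = 0 (should be 0)
  u_3 · u_2 = 0 (should be 0)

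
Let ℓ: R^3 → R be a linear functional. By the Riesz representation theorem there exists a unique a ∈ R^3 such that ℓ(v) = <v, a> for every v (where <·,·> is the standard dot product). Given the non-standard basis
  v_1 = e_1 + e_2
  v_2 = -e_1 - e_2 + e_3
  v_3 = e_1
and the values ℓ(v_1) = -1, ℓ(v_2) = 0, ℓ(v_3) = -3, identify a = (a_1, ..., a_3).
a = (-3, 2, -1)

Write a = (a_1, ..., a_3) in the standard basis. For each basis vector v_i, ℓ(v_i) = <v_i, a> is a linear equation in the a_j's. Collect the n equations into a matrix system V a = ℓ, where row i of V is v_i (expressed in the standard basis). Since V is invertible (lower-triangular with 1s on the diagonal, up to permutation), solve by back-substitution:
  V =
[[1, 1, 0],
 [-1, -1, 1],
 [1, 0, 0]]
  V a = (-1, 0, -3)
Solving gives a = (-3, 2, -1).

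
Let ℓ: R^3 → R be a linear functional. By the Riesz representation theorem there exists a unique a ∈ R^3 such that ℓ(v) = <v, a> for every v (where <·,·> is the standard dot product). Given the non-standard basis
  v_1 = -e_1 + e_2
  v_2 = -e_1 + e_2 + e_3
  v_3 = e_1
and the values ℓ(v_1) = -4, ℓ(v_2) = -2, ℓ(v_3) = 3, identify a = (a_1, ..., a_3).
a = (3, -1, 2)

Write a = (a_1, ..., a_3) in the standard basis. For each basis vector v_i, ℓ(v_i) = <v_i, a> is a linear equation in the a_j's. Collect the n equations into a matrix system V a = ℓ, where row i of V is v_i (expressed in the standard basis). Since V is invertible (lower-triangular with 1s on the diagonal, up to permutation), solve by back-substitution:
  V =
[[-1, 1, 0],
 [-1, 1, 1],
 [1, 0, 0]]
  V a = (-4, -2, 3)
Solving gives a = (3, -1, 2).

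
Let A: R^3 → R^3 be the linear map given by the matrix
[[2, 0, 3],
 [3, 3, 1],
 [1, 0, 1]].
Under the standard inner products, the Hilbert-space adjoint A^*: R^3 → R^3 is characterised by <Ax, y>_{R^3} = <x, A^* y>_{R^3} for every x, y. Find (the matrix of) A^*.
A^* = A^T =
[[2, 3, 1],
 [0, 3, 0],
 [3, 1, 1]]

For real matrices with standard dot products, the defining identity <Ax, y> = <x, A^* y> gives (Ax)^T y = x^T (A^*) y, i.e. x^T A^T y = x^T (A^*) y. Since this holds for all x, y, we must have A^* = A^T. Therefore
A^* =
[[2, 3, 1],
 [0, 3, 0],
 [3, 1, 1]].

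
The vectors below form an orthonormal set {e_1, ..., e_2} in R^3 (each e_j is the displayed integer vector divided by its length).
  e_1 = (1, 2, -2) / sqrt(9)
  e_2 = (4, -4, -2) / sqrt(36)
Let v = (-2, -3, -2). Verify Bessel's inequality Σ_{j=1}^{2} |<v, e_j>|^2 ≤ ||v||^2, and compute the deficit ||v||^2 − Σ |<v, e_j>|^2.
Σ |<v, e_j>|^2 = 32/9; ||v||^2 = 17; deficit = 121/9

Write each e_j = u_j / sqrt(<u_j, u_j>) where u_j is the displayed integer vector. Then <v, e_j> = <v, u_j> / sqrt(<u_j, u_j>), so |<v, e_j>|^2 = <v, u_j>^2 / <u_j, u_j>.
Coefficients: <v, e_1> = -4/sqrt(9), <v, e_2> = 8/sqrt(36).
Square and sum: Σ |<v, e_j>|^2 = 32/9.
Compute ||v||^2 = v·v = 17.
Deficit = 17 − 32/9 = 121/9 ≥ 0, confirming Bessel's inequality. (The deficit equals ||v − Σ <v,e_j> e_j||^2, the squared distance from v to span{e_j}.)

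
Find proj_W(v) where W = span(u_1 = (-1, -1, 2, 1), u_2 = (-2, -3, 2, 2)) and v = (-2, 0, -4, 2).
proj_W(v) = (-2/13, -24/13, -40/13, 2/13)

Set up U = [u_1 | ... | u_2] ∈ R^(4×2). The projector onto W = col(U) is P = U (U^T U)^(-1) U^T.
Compute U^T U =
  [7, 11]
  [11, 21],
and U^T v = (-4, 0).
Solve U^T U · c = U^T v for the coefficients: c = (-42/13, 22/13). The projection is proj_W(v) = U c.
Check: (v - proj_W(v)) · u_1 = 0  (should be 0).
Check: (v - proj_W(v)) · u_2 = 0  (should be 0).
Result: proj_W(v) = (-2/13, -24/13, -40/13, 2/13).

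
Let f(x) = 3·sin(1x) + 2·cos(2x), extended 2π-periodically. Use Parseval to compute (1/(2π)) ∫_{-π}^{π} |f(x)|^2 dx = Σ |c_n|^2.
Σ |c_n|^2 = 13/2

Expand |f|^2 and use orthogonality of {sin(nx), cos(mx)} on [-π, π]:
  ∫_{-π}^{π} sin(nx)^2 dx = π, ∫ cos(mx)^2 dx = π, and cross terms integrate to 0.
So ∫_{-π}^{π} f(x)^2 dx = 3^2 · π + 2^2 · π = (9 + 4)π.
Divide by 2π: (9 + 4)/2 = 13/2.
By Parseval, this equals Σ |c_n|^2.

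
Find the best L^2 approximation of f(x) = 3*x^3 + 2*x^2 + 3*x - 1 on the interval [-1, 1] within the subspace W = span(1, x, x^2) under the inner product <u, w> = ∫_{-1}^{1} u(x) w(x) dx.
g(x) = 2*x^2 + 24*x/5 - 1

The best approximation g ∈ W is the orthogonal projection of f onto W. Writing g = a_0 + a_1 x + a_2 x^2, the coefficients solve the normal equations G · a = b where
  G_{ij} = <φ_i, φ_j> and b_i = <f, φ_i>, with φ_0 = 1, φ_1 = x, φ_2 = x^2.
G =
  [2, 0, 2/3]
  [0, 2/3, 0]
  [2/3, 0, 2/5],
b = (-2/3, 16/5, 2/15).
Solving gives a_0 = -1, a_1 = 24/5, a_2 = 2, so
  g(x) = 2*x^2 + 24*x/5 - 1.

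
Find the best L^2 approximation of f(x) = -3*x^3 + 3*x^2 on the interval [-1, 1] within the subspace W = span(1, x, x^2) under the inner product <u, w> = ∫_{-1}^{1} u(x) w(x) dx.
g(x) = 3*x^2 - 9*x/5

The best approximation g ∈ W is the orthogonal projection of f onto W. Writing g = a_0 + a_1 x + a_2 x^2, the coefficients solve the normal equations G · a = b where
  G_{ij} = <φ_i, φ_j> and b_i = <f, φ_i>, with φ_0 = 1, φ_1 = x, φ_2 = x^2.
G =
  [2, 0, 2/3]
  [0, 2/3, 0]
  [2/3, 0, 2/5],
b = (2, -6/5, 6/5).
Solving gives a_0 = 0, a_1 = -9/5, a_2 = 3, so
  g(x) = 3*x^2 - 9*x/5.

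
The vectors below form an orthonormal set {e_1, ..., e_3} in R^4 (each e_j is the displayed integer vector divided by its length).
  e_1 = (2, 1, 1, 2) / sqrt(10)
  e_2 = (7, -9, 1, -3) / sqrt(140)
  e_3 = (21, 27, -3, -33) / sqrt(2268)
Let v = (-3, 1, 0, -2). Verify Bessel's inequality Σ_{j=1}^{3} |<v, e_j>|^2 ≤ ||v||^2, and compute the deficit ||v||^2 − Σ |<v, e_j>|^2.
Σ |<v, e_j>|^2 = 227/18; ||v||^2 = 14; deficit = 25/18

Write each e_j = u_j / sqrt(<u_j, u_j>) where u_j is the displayed integer vector. Then <v, e_j> = <v, u_j> / sqrt(<u_j, u_j>), so |<v, e_j>|^2 = <v, u_j>^2 / <u_j, u_j>.
Coefficients: <v, e_1> = -9/sqrt(10), <v, e_2> = -24/sqrt(140), <v, e_3> = 30/sqrt(2268).
Square and sum: Σ |<v, e_j>|^2 = 227/18.
Compute ||v||^2 = v·v = 14.
Deficit = 14 − 227/18 = 25/18 ≥ 0, confirming Bessel's inequality. (The deficit equals ||v − Σ <v,e_j> e_j||^2, the squared distance from v to span{e_j}.)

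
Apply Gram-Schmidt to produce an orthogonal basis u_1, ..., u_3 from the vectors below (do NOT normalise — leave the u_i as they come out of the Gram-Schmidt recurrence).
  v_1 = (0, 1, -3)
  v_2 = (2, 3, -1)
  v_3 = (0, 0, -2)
Orthogonal basis:
  u_1 = (0, 1, -3)
  u_2 = (2, 12/5, 4/5)
  u_3 = (4/13, -3/13, -1/13)

Apply the Gram-Schmidt recurrence
  u_1 = v_1
  u_i = v_i − Σ_{j<i} ((v_i · u_j) / (u_j · u_j)) · u_j.

Step by step this gives:
  u_1 = (0, 1, -3)
  u_2 = (2, 12/5, 4/5)
  u_3 = (4/13, -3/13, -1/13)

Orthogonality check:
  u_2 · u_1 = 0 (should be 0)
  u_3 · u_1 = 0 (should be 0)
  u_3 · u_2 = 0 (should be 0)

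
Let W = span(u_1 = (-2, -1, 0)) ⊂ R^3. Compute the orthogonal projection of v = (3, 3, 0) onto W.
proj_W(v) = (18/5, 9/5, 0)

Set up U = [u_1 | ... | u_1] ∈ R^(3×1). The projector onto W = col(U) is P = U (U^T U)^(-1) U^T.
Compute U^T U =
  [5],
and U^T v = (-9).
Solve U^T U · c = U^T v for the coefficients: c = (-9/5). The projection is proj_W(v) = U c.
Check: (v - proj_W(v)) · u_1 = 0  (should be 0).
Result: proj_W(v) = (18/5, 9/5, 0).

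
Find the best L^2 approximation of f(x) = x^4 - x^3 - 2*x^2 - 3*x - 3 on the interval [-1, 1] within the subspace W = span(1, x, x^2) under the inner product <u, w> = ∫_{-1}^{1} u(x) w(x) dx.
g(x) = -8*x^2/7 - 18*x/5 - 108/35

The best approximation g ∈ W is the orthogonal projection of f onto W. Writing g = a_0 + a_1 x + a_2 x^2, the coefficients solve the normal equations G · a = b where
  G_{ij} = <φ_i, φ_j> and b_i = <f, φ_i>, with φ_0 = 1, φ_1 = x, φ_2 = x^2.
G =
  [2, 0, 2/3]
  [0, 2/3, 0]
  [2/3, 0, 2/5],
b = (-104/15, -12/5, -88/35).
Solving gives a_0 = -108/35, a_1 = -18/5, a_2 = -8/7, so
  g(x) = -8*x^2/7 - 18*x/5 - 108/35.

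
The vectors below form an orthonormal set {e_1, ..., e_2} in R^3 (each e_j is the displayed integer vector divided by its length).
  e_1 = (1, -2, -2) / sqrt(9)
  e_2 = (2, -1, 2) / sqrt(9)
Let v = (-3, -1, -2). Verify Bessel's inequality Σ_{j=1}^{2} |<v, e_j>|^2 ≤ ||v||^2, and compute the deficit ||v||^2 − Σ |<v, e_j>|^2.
Σ |<v, e_j>|^2 = 10; ||v||^2 = 14; deficit = 4

Write each e_j = u_j / sqrt(<u_j, u_j>) where u_j is the displayed integer vector. Then <v, e_j> = <v, u_j> / sqrt(<u_j, u_j>), so |<v, e_j>|^2 = <v, u_j>^2 / <u_j, u_j>.
Coefficients: <v, e_1> = 3/sqrt(9), <v, e_2> = -9/sqrt(9).
Square and sum: Σ |<v, e_j>|^2 = 10.
Compute ||v||^2 = v·v = 14.
Deficit = 14 − 10 = 4 ≥ 0, confirming Bessel's inequality. (The deficit equals ||v − Σ <v,e_j> e_j||^2, the squared distance from v to span{e_j}.)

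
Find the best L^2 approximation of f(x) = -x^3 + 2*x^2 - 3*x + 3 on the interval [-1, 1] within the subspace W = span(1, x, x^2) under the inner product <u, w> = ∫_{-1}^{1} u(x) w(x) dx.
g(x) = 2*x^2 - 18*x/5 + 3

The best approximation g ∈ W is the orthogonal projection of f onto W. Writing g = a_0 + a_1 x + a_2 x^2, the coefficients solve the normal equations G · a = b where
  G_{ij} = <φ_i, φ_j> and b_i = <f, φ_i>, with φ_0 = 1, φ_1 = x, φ_2 = x^2.
G =
  [2, 0, 2/3]
  [0, 2/3, 0]
  [2/3, 0, 2/5],
b = (22/3, -12/5, 14/5).
Solving gives a_0 = 3, a_1 = -18/5, a_2 = 2, so
  g(x) = 2*x^2 - 18*x/5 + 3.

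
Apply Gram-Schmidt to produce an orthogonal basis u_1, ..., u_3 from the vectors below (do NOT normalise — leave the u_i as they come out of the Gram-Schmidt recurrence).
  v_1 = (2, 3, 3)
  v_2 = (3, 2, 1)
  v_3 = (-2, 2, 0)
Orthogonal basis:
  u_1 = (2, 3, 3)
  u_2 = (18/11, -1/22, -23/22)
  u_3 = (-60/83, 140/83, -100/83)

Apply the Gram-Schmidt recurrence
  u_1 = v_1
  u_i = v_i − Σ_{j<i} ((v_i · u_j) / (u_j · u_j)) · u_j.

Step by step this gives:
  u_1 = (2, 3, 3)
  u_2 = (18/11, -1/22, -23/22)
  u_3 = (-60/83, 140/83, -100/83)

Orthogonality check:
  u_2 · u_1 = 0 (should be 0)
  u_3 · u_1 = 0 (should be 0)
  u_3 · u_2 = 0 (should be 0)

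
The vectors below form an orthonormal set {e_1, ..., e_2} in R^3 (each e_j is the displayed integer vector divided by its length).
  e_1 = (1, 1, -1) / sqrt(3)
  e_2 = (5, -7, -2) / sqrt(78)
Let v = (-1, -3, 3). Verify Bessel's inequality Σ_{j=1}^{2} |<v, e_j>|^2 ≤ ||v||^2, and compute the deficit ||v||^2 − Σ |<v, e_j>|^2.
Σ |<v, e_j>|^2 = 229/13; ||v||^2 = 19; deficit = 18/13

Write each e_j = u_j / sqrt(<u_j, u_j>) where u_j is the displayed integer vector. Then <v, e_j> = <v, u_j> / sqrt(<u_j, u_j>), so |<v, e_j>|^2 = <v, u_j>^2 / <u_j, u_j>.
Coefficients: <v, e_1> = -7/sqrt(3), <v, e_2> = 10/sqrt(78).
Square and sum: Σ |<v, e_j>|^2 = 229/13.
Compute ||v||^2 = v·v = 19.
Deficit = 19 − 229/13 = 18/13 ≥ 0, confirming Bessel's inequality. (The deficit equals ||v − Σ <v,e_j> e_j||^2, the squared distance from v to span{e_j}.)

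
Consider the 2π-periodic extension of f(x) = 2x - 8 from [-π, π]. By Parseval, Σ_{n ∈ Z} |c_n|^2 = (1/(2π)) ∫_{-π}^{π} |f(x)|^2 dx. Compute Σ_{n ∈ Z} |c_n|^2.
Σ |c_n|^2 = 4π^2/3 + 64

Expand and integrate term by term over [-π, π]:
  ∫ (2x)^2 dx = 4·(2π^3/3); ∫ 2·2·(-8)·x dx = 0 (odd integrand); ∫ (-8)^2 dx = 64·2π.
So (1/(2π)) ∫_{-π}^{π} (2x - 8)^2 dx = 4π^2/3 + 64 = 4π^2/3 + 64.
Parseval ⇒ Σ |c_n|^2 = 4π^2/3 + 64.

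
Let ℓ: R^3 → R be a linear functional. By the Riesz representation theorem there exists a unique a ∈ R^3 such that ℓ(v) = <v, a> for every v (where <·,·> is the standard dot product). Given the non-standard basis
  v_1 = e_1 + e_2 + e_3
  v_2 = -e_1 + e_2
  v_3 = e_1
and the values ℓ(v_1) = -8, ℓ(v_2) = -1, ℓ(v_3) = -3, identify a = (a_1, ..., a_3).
a = (-3, -4, -1)

Write a = (a_1, ..., a_3) in the standard basis. For each basis vector v_i, ℓ(v_i) = <v_i, a> is a linear equation in the a_j's. Collect the n equations into a matrix system V a = ℓ, where row i of V is v_i (expressed in the standard basis). Since V is invertible (lower-triangular with 1s on the diagonal, up to permutation), solve by back-substitution:
  V =
[[1, 1, 1],
 [-1, 1, 0],
 [1, 0, 0]]
  V a = (-8, -1, -3)
Solving gives a = (-3, -4, -1).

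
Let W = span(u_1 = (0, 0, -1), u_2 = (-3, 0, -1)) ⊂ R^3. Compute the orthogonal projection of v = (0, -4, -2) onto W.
proj_W(v) = (0, 0, -2)

Set up U = [u_1 | ... | u_2] ∈ R^(3×2). The projector onto W = col(U) is P = U (U^T U)^(-1) U^T.
Compute U^T U =
  [1, 1]
  [1, 10],
and U^T v = (2, 2).
Solve U^T U · c = U^T v for the coefficients: c = (2, 0). The projection is proj_W(v) = U c.
Check: (v - proj_W(v)) · u_1 = 0  (should be 0).
Check: (v - proj_W(v)) · u_2 = 0  (should be 0).
Result: proj_W(v) = (0, 0, -2).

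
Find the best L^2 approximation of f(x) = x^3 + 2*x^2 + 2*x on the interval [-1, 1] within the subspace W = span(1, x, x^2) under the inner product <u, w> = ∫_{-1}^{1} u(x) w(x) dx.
g(x) = 2*x^2 + 13*x/5

The best approximation g ∈ W is the orthogonal projection of f onto W. Writing g = a_0 + a_1 x + a_2 x^2, the coefficients solve the normal equations G · a = b where
  G_{ij} = <φ_i, φ_j> and b_i = <f, φ_i>, with φ_0 = 1, φ_1 = x, φ_2 = x^2.
G =
  [2, 0, 2/3]
  [0, 2/3, 0]
  [2/3, 0, 2/5],
b = (4/3, 26/15, 4/5).
Solving gives a_0 = 0, a_1 = 13/5, a_2 = 2, so
  g(x) = 2*x^2 + 13*x/5.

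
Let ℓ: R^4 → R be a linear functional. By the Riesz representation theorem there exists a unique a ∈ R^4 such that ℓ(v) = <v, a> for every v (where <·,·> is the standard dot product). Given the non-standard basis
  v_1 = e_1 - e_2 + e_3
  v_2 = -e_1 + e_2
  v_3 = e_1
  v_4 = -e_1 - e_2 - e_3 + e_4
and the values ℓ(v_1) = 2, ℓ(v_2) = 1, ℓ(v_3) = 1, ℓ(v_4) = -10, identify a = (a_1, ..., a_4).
a = (1, 2, 3, -4)

Write a = (a_1, ..., a_4) in the standard basis. For each basis vector v_i, ℓ(v_i) = <v_i, a> is a linear equation in the a_j's. Collect the n equations into a matrix system V a = ℓ, where row i of V is v_i (expressed in the standard basis). Since V is invertible (lower-triangular with 1s on the diagonal, up to permutation), solve by back-substitution:
  V =
[[1, -1, 1, 0],
 [-1, 1, 0, 0],
 [1, 0, 0, 0],
 [-1, -1, -1, 1]]
  V a = (2, 1, 1, -10)
Solving gives a = (1, 2, 3, -4).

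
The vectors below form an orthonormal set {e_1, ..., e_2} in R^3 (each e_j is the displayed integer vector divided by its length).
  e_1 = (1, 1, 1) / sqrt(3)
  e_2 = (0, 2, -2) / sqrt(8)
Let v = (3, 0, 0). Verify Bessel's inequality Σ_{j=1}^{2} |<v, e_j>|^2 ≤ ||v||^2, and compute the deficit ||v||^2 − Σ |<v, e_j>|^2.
Σ |<v, e_j>|^2 = 3; ||v||^2 = 9; deficit = 6

Write each e_j = u_j / sqrt(<u_j, u_j>) where u_j is the displayed integer vector. Then <v, e_j> = <v, u_j> / sqrt(<u_j, u_j>), so |<v, e_j>|^2 = <v, u_j>^2 / <u_j, u_j>.
Coefficients: <v, e_1> = 3/sqrt(3), <v, e_2> = 0/sqrt(8).
Square and sum: Σ |<v, e_j>|^2 = 3.
Compute ||v||^2 = v·v = 9.
Deficit = 9 − 3 = 6 ≥ 0, confirming Bessel's inequality. (The deficit equals ||v − Σ <v,e_j> e_j||^2, the squared distance from v to span{e_j}.)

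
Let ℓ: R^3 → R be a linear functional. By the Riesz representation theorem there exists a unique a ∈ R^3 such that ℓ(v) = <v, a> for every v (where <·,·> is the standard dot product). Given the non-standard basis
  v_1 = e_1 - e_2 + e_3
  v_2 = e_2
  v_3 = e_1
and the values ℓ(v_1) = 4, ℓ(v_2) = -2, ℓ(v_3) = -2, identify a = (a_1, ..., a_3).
a = (-2, -2, 4)

Write a = (a_1, ..., a_3) in the standard basis. For each basis vector v_i, ℓ(v_i) = <v_i, a> is a linear equation in the a_j's. Collect the n equations into a matrix system V a = ℓ, where row i of V is v_i (expressed in the standard basis). Since V is invertible (lower-triangular with 1s on the diagonal, up to permutation), solve by back-substitution:
  V =
[[1, -1, 1],
 [0, 1, 0],
 [1, 0, 0]]
  V a = (4, -2, -2)
Solving gives a = (-2, -2, 4).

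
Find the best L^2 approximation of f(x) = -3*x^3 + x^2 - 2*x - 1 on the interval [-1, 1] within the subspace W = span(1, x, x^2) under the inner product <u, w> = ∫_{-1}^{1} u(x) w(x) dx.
g(x) = x^2 - 19*x/5 - 1

The best approximation g ∈ W is the orthogonal projection of f onto W. Writing g = a_0 + a_1 x + a_2 x^2, the coefficients solve the normal equations G · a = b where
  G_{ij} = <φ_i, φ_j> and b_i = <f, φ_i>, with φ_0 = 1, φ_1 = x, φ_2 = x^2.
G =
  [2, 0, 2/3]
  [0, 2/3, 0]
  [2/3, 0, 2/5],
b = (-4/3, -38/15, -4/15).
Solving gives a_0 = -1, a_1 = -19/5, a_2 = 1, so
  g(x) = x^2 - 19*x/5 - 1.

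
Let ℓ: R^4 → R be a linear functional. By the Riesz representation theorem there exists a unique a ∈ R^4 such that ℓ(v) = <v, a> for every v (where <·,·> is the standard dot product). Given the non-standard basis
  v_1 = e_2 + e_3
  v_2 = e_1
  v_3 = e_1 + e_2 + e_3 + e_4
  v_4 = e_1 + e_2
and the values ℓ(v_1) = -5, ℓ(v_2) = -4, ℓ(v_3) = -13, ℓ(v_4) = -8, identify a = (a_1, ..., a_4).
a = (-4, -4, -1, -4)

Write a = (a_1, ..., a_4) in the standard basis. For each basis vector v_i, ℓ(v_i) = <v_i, a> is a linear equation in the a_j's. Collect the n equations into a matrix system V a = ℓ, where row i of V is v_i (expressed in the standard basis). Since V is invertible (lower-triangular with 1s on the diagonal, up to permutation), solve by back-substitution:
  V =
[[0, 1, 1, 0],
 [1, 0, 0, 0],
 [1, 1, 1, 1],
 [1, 1, 0, 0]]
  V a = (-5, -4, -13, -8)
Solving gives a = (-4, -4, -1, -4).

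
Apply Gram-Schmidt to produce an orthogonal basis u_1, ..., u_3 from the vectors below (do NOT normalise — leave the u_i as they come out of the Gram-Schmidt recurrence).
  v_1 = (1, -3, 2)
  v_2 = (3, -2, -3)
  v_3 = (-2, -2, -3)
Orthogonal basis:
  u_1 = (1, -3, 2)
  u_2 = (39/14, -19/14, -24/7)
  u_3 = (-65/23, -45/23, -35/23)

Apply the Gram-Schmidt recurrence
  u_1 = v_1
  u_i = v_i − Σ_{j<i} ((v_i · u_j) / (u_j · u_j)) · u_j.

Step by step this gives:
  u_1 = (1, -3, 2)
  u_2 = (39/14, -19/14, -24/7)
  u_3 = (-65/23, -45/23, -35/23)

Orthogonality check:
  u_2 · u_1 = 0 (should be 0)
  u_3 · u_1 = 0 (should be 0)
  u_3 · u_2 = 0 (should be 0)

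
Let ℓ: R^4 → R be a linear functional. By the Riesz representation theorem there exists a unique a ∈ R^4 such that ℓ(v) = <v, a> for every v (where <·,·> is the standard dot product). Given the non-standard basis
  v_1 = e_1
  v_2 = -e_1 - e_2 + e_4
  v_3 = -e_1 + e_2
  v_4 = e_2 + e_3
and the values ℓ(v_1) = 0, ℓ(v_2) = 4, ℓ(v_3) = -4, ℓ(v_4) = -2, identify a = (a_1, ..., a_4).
a = (0, -4, 2, 0)

Write a = (a_1, ..., a_4) in the standard basis. For each basis vector v_i, ℓ(v_i) = <v_i, a> is a linear equation in the a_j's. Collect the n equations into a matrix system V a = ℓ, where row i of V is v_i (expressed in the standard basis). Since V is invertible (lower-triangular with 1s on the diagonal, up to permutation), solve by back-substitution:
  V =
[[1, 0, 0, 0],
 [-1, -1, 0, 1],
 [-1, 1, 0, 0],
 [0, 1, 1, 0]]
  V a = (0, 4, -4, -2)
Solving gives a = (0, -4, 2, 0).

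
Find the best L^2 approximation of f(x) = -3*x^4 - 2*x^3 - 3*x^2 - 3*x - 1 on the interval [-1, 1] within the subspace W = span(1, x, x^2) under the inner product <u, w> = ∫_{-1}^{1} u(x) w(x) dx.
g(x) = -39*x^2/7 - 21*x/5 - 26/35

The best approximation g ∈ W is the orthogonal projection of f onto W. Writing g = a_0 + a_1 x + a_2 x^2, the coefficients solve the normal equations G · a = b where
  G_{ij} = <φ_i, φ_j> and b_i = <f, φ_i>, with φ_0 = 1, φ_1 = x, φ_2 = x^2.
G =
  [2, 0, 2/3]
  [0, 2/3, 0]
  [2/3, 0, 2/5],
b = (-26/5, -14/5, -286/105).
Solving gives a_0 = -26/35, a_1 = -21/5, a_2 = -39/7, so
  g(x) = -39*x^2/7 - 21*x/5 - 26/35.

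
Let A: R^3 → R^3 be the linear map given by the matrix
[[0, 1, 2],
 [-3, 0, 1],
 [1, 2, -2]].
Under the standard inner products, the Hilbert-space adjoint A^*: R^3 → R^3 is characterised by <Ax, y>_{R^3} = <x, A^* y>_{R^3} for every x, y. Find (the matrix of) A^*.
A^* = A^T =
[[0, -3, 1],
 [1, 0, 2],
 [2, 1, -2]]

For real matrices with standard dot products, the defining identity <Ax, y> = <x, A^* y> gives (Ax)^T y = x^T (A^*) y, i.e. x^T A^T y = x^T (A^*) y. Since this holds for all x, y, we must have A^* = A^T. Therefore
A^* =
[[0, -3, 1],
 [1, 0, 2],
 [2, 1, -2]].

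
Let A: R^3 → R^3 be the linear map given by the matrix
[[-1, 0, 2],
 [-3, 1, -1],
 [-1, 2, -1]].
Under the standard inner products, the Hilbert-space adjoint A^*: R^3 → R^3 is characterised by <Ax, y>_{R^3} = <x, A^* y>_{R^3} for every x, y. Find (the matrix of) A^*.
A^* = A^T =
[[-1, -3, -1],
 [0, 1, 2],
 [2, -1, -1]]

For real matrices with standard dot products, the defining identity <Ax, y> = <x, A^* y> gives (Ax)^T y = x^T (A^*) y, i.e. x^T A^T y = x^T (A^*) y. Since this holds for all x, y, we must have A^* = A^T. Therefore
A^* =
[[-1, -3, -1],
 [0, 1, 2],
 [2, -1, -1]].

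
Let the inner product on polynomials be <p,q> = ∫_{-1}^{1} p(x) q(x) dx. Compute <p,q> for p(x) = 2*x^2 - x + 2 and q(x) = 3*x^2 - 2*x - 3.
<p,q> = -124/15

Expand the product: p(x)·q(x) = 6*x^4 - 7*x^3 + 2*x^2 - x - 6.
∫_{-1}^{1} of each monomial x^k gives [2/(k+1) if k even, 0 if k odd]. Integrating term-by-term (or equivalently evaluating the antiderivative F(x) = 6*x^5/5 - 7*x^4/4 + 2*x^3/3 - x^2/2 - 6*x at the endpoints):
  F(1) − F(−1) = -383/60 − (113/60) = -124/15.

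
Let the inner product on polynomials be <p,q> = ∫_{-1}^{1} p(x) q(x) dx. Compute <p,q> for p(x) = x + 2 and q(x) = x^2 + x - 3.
<p,q> = -10

Expand the product: p(x)·q(x) = x^3 + 3*x^2 - x - 6.
∫_{-1}^{1} of each monomial x^k gives [2/(k+1) if k even, 0 if k odd]. Integrating term-by-term (or equivalently evaluating the antiderivative F(x) = x^4/4 + x^3 - x^2/2 - 6*x at the endpoints):
  F(1) − F(−1) = -21/4 − (19/4) = -10.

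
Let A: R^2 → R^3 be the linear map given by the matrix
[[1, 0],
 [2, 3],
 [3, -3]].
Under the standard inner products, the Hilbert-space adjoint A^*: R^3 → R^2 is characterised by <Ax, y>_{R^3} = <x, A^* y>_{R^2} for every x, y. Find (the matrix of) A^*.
A^* = A^T =
[[1, 2, 3],
 [0, 3, -3]]

For real matrices with standard dot products, the defining identity <Ax, y> = <x, A^* y> gives (Ax)^T y = x^T (A^*) y, i.e. x^T A^T y = x^T (A^*) y. Since this holds for all x, y, we must have A^* = A^T. Therefore
A^* =
[[1, 2, 3],
 [0, 3, -3]].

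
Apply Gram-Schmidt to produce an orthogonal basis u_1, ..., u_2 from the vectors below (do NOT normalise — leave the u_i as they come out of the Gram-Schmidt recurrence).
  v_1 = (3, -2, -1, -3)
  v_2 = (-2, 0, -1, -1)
Orthogonal basis:
  u_1 = (3, -2, -1, -3)
  u_2 = (-40/23, -4/23, -25/23, -29/23)

Apply the Gram-Schmidt recurrence
  u_1 = v_1
  u_i = v_i − Σ_{j<i} ((v_i · u_j) / (u_j · u_j)) · u_j.

Step by step this gives:
  u_1 = (3, -2, -1, -3)
  u_2 = (-40/23, -4/23, -25/23, -29/23)

Orthogonality check:
  u_2 · u_1 = 0 (should be 0)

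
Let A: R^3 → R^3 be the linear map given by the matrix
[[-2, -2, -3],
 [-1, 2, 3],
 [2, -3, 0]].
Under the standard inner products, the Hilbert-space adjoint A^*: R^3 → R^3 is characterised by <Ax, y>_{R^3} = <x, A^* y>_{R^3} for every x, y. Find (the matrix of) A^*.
A^* = A^T =
[[-2, -1, 2],
 [-2, 2, -3],
 [-3, 3, 0]]

For real matrices with standard dot products, the defining identity <Ax, y> = <x, A^* y> gives (Ax)^T y = x^T (A^*) y, i.e. x^T A^T y = x^T (A^*) y. Since this holds for all x, y, we must have A^* = A^T. Therefore
A^* =
[[-2, -1, 2],
 [-2, 2, -3],
 [-3, 3, 0]].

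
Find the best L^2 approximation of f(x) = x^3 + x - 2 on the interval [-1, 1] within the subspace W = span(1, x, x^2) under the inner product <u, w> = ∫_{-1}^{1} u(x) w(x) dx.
g(x) = 8*x/5 - 2

The best approximation g ∈ W is the orthogonal projection of f onto W. Writing g = a_0 + a_1 x + a_2 x^2, the coefficients solve the normal equations G · a = b where
  G_{ij} = <φ_i, φ_j> and b_i = <f, φ_i>, with φ_0 = 1, φ_1 = x, φ_2 = x^2.
G =
  [2, 0, 2/3]
  [0, 2/3, 0]
  [2/3, 0, 2/5],
b = (-4, 16/15, -4/3).
Solving gives a_0 = -2, a_1 = 8/5, a_2 = 0, so
  g(x) = 8*x/5 - 2.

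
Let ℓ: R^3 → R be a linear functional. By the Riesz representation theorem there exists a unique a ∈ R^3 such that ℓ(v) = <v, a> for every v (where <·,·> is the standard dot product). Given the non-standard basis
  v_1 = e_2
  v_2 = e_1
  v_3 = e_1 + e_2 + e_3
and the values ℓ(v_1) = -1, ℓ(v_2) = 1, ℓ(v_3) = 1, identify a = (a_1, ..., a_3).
a = (1, -1, 1)

Write a = (a_1, ..., a_3) in the standard basis. For each basis vector v_i, ℓ(v_i) = <v_i, a> is a linear equation in the a_j's. Collect the n equations into a matrix system V a = ℓ, where row i of V is v_i (expressed in the standard basis). Since V is invertible (lower-triangular with 1s on the diagonal, up to permutation), solve by back-substitution:
  V =
[[0, 1, 0],
 [1, 0, 0],
 [1, 1, 1]]
  V a = (-1, 1, 1)
Solving gives a = (1, -1, 1).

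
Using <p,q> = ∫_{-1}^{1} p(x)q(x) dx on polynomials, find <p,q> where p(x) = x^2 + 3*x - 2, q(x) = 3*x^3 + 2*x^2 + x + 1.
<p,q> = 2/5

Expand the product: p(x)·q(x) = 3*x^5 + 11*x^4 + x^3 + x - 2.
∫_{-1}^{1} of each monomial x^k gives [2/(k+1) if k even, 0 if k odd]. Integrating term-by-term (or equivalently evaluating the antiderivative F(x) = x^6/2 + 11*x^5/5 + x^4/4 + x^2/2 - 2*x at the endpoints):
  F(1) − F(−1) = 29/20 − (21/20) = 2/5.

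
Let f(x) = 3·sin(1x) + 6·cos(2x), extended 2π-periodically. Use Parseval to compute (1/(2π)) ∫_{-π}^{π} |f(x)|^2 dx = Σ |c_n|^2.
Σ |c_n|^2 = 45/2

Expand |f|^2 and use orthogonality of {sin(nx), cos(mx)} on [-π, π]:
  ∫_{-π}^{π} sin(nx)^2 dx = π, ∫ cos(mx)^2 dx = π, and cross terms integrate to 0.
So ∫_{-π}^{π} f(x)^2 dx = 3^2 · π + 6^2 · π = (9 + 36)π.
Divide by 2π: (9 + 36)/2 = 45/2.
By Parseval, this equals Σ |c_n|^2.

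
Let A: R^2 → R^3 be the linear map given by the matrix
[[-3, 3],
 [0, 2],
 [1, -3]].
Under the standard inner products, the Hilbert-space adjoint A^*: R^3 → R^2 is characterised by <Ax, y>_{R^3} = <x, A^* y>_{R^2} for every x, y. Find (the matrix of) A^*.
A^* = A^T =
[[-3, 0, 1],
 [3, 2, -3]]

For real matrices with standard dot products, the defining identity <Ax, y> = <x, A^* y> gives (Ax)^T y = x^T (A^*) y, i.e. x^T A^T y = x^T (A^*) y. Since this holds for all x, y, we must have A^* = A^T. Therefore
A^* =
[[-3, 0, 1],
 [3, 2, -3]].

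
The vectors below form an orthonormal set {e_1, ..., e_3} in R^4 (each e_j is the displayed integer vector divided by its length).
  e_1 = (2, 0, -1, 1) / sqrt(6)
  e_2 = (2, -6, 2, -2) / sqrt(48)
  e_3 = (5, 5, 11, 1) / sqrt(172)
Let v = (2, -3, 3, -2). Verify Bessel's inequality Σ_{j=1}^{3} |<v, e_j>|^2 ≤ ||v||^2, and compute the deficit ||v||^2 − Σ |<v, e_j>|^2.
Σ |<v, e_j>|^2 = 2187/86; ||v||^2 = 26; deficit = 49/86

Write each e_j = u_j / sqrt(<u_j, u_j>) where u_j is the displayed integer vector. Then <v, e_j> = <v, u_j> / sqrt(<u_j, u_j>), so |<v, e_j>|^2 = <v, u_j>^2 / <u_j, u_j>.
Coefficients: <v, e_1> = -1/sqrt(6), <v, e_2> = 32/sqrt(48), <v, e_3> = 26/sqrt(172).
Square and sum: Σ |<v, e_j>|^2 = 2187/86.
Compute ||v||^2 = v·v = 26.
Deficit = 26 − 2187/86 = 49/86 ≥ 0, confirming Bessel's inequality. (The deficit equals ||v − Σ <v,e_j> e_j||^2, the squared distance from v to span{e_j}.)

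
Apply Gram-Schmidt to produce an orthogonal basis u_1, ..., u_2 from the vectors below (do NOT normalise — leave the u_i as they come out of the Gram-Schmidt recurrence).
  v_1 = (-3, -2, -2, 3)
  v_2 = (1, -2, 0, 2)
Orthogonal basis:
  u_1 = (-3, -2, -2, 3)
  u_2 = (47/26, -19/13, 7/13, 31/26)

Apply the Gram-Schmidt recurrence
  u_1 = v_1
  u_i = v_i − Σ_{j<i} ((v_i · u_j) / (u_j · u_j)) · u_j.

Step by step this gives:
  u_1 = (-3, -2, -2, 3)
  u_2 = (47/26, -19/13, 7/13, 31/26)

Orthogonality check:
  u_2 · u_1 = 0 (should be 0)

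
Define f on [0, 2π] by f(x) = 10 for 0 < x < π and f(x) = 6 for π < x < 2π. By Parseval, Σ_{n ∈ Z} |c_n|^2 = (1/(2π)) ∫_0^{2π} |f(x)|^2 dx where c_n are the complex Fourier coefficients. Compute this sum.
Σ |c_n|^2 = 68

Parseval equates the L^2 energy of f (normalised by 1/(2π)) with the ℓ^2 sum of its Fourier coefficients: (1/(2π)) ∫_0^{2π} |f|^2 = Σ |c_n|^2.
Compute the left side: (1/(2π)) [∫_0^π 10^2 dx + ∫_π^{2π} 6^2 dx] = (1/(2π)) · (100π + 36π) = (100 + 36)/2 = 68.
So Σ_{n ∈ Z} |c_n|^2 = 68.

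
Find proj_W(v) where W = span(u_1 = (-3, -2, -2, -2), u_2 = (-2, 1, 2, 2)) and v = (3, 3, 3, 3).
proj_W(v) = (783/257, 711/257, 792/257, 792/257)

Set up U = [u_1 | ... | u_2] ∈ R^(4×2). The projector onto W = col(U) is P = U (U^T U)^(-1) U^T.
Compute U^T U =
  [21, -4]
  [-4, 13],
and U^T v = (-27, 9).
Solve U^T U · c = U^T v for the coefficients: c = (-315/257, 81/257). The projection is proj_W(v) = U c.
Check: (v - proj_W(v)) · u_1 = 0  (should be 0).
Check: (v - proj_W(v)) · u_2 = 0  (should be 0).
Result: proj_W(v) = (783/257, 711/257, 792/257, 792/257).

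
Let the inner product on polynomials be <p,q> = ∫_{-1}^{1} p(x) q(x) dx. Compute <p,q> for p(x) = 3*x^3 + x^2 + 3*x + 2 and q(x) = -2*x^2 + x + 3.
<p,q> = 206/15

Expand the product: p(x)·q(x) = -6*x^5 + x^4 + 4*x^3 + 2*x^2 + 11*x + 6.
∫_{-1}^{1} of each monomial x^k gives [2/(k+1) if k even, 0 if k odd]. Integrating term-by-term (or equivalently evaluating the antiderivative F(x) = -x^6 + x^5/5 + x^4 + 2*x^3/3 + 11*x^2/2 + 6*x at the endpoints):
  F(1) − F(−1) = 371/30 − (-41/30) = 206/15.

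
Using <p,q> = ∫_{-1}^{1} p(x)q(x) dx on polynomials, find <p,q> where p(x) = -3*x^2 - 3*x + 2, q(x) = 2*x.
<p,q> = -4

Expand the product: p(x)·q(x) = -6*x^3 - 6*x^2 + 4*x.
∫_{-1}^{1} of each monomial x^k gives [2/(k+1) if k even, 0 if k odd]. Integrating term-by-term (or equivalently evaluating the antiderivative F(x) = -3*x^4/2 - 2*x^3 + 2*x^2 at the endpoints):
  F(1) − F(−1) = -3/2 − (5/2) = -4.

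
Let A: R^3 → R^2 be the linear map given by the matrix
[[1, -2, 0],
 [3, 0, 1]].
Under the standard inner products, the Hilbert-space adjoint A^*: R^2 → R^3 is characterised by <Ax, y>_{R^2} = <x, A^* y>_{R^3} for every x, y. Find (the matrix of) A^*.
A^* = A^T =
[[1, 3],
 [-2, 0],
 [0, 1]]

For real matrices with standard dot products, the defining identity <Ax, y> = <x, A^* y> gives (Ax)^T y = x^T (A^*) y, i.e. x^T A^T y = x^T (A^*) y. Since this holds for all x, y, we must have A^* = A^T. Therefore
A^* =
[[1, 3],
 [-2, 0],
 [0, 1]].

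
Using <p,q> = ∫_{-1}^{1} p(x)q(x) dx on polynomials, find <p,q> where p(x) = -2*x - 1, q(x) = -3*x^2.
<p,q> = 2

Expand the product: p(x)·q(x) = 6*x^3 + 3*x^2.
∫_{-1}^{1} of each monomial x^k gives [2/(k+1) if k even, 0 if k odd]. Integrating term-by-term (or equivalently evaluating the antiderivative F(x) = 3*x^4/2 + x^3 at the endpoints):
  F(1) − F(−1) = 5/2 − (1/2) = 2.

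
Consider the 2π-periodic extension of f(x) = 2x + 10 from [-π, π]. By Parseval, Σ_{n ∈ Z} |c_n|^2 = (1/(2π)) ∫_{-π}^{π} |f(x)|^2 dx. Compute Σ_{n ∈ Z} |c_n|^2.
Σ |c_n|^2 = 4π^2/3 + 100

Expand and integrate term by term over [-π, π]:
  ∫ (2x)^2 dx = 4·(2π^3/3); ∫ 2·2·(10)·x dx = 0 (odd integrand); ∫ 10^2 dx = 100·2π.
So (1/(2π)) ∫_{-π}^{π} (2x + 10)^2 dx = 4π^2/3 + 100 = 4π^2/3 + 100.
Parseval ⇒ Σ |c_n|^2 = 4π^2/3 + 100.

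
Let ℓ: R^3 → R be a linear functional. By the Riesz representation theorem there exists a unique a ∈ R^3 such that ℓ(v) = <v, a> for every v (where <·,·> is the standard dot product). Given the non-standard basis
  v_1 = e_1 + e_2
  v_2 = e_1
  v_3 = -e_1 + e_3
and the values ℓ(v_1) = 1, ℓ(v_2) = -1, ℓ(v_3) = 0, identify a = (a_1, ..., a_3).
a = (-1, 2, -1)

Write a = (a_1, ..., a_3) in the standard basis. For each basis vector v_i, ℓ(v_i) = <v_i, a> is a linear equation in the a_j's. Collect the n equations into a matrix system V a = ℓ, where row i of V is v_i (expressed in the standard basis). Since V is invertible (lower-triangular with 1s on the diagonal, up to permutation), solve by back-substitution:
  V =
[[1, 1, 0],
 [1, 0, 0],
 [-1, 0, 1]]
  V a = (1, -1, 0)
Solving gives a = (-1, 2, -1).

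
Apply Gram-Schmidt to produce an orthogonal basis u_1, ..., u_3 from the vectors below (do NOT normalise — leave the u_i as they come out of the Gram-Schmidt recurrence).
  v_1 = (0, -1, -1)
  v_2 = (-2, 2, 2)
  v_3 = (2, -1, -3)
Orthogonal basis:
  u_1 = (0, -1, -1)
  u_2 = (-2, 0, 0)
  u_3 = (0, 1, -1)

Apply the Gram-Schmidt recurrence
  u_1 = v_1
  u_i = v_i − Σ_{j<i} ((v_i · u_j) / (u_j · u_j)) · u_j.

Step by step this gives:
  u_1 = (0, -1, -1)
  u_2 = (-2, 0, 0)
  u_3 = (0, 1, -1)

Orthogonality check:
  u_2 · u_1 = 0 (should be 0)
  u_3 · u_1 = 0 (should be 0)
  u_3 · u_2 = 0 (should be 0)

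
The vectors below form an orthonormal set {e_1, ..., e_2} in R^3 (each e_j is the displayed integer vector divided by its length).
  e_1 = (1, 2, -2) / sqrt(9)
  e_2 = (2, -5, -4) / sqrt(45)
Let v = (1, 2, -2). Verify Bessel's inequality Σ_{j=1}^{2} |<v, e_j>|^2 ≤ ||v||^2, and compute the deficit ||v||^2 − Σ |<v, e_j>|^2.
Σ |<v, e_j>|^2 = 9; ||v||^2 = 9; deficit = 0

Write each e_j = u_j / sqrt(<u_j, u_j>) where u_j is the displayed integer vector. Then <v, e_j> = <v, u_j> / sqrt(<u_j, u_j>), so |<v, e_j>|^2 = <v, u_j>^2 / <u_j, u_j>.
Coefficients: <v, e_1> = 9/sqrt(9), <v, e_2> = 0/sqrt(45).
Square and sum: Σ |<v, e_j>|^2 = 9.
Compute ||v||^2 = v·v = 9.
Deficit = 9 − 9 = 0 ≥ 0, confirming Bessel's inequality. (The deficit equals ||v − Σ <v,e_j> e_j||^2, the squared distance from v to span{e_j}.)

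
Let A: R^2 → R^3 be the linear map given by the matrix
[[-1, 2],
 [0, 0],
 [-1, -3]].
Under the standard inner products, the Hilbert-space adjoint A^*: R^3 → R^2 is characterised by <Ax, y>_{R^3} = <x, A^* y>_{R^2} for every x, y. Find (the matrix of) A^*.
A^* = A^T =
[[-1, 0, -1],
 [2, 0, -3]]

For real matrices with standard dot products, the defining identity <Ax, y> = <x, A^* y> gives (Ax)^T y = x^T (A^*) y, i.e. x^T A^T y = x^T (A^*) y. Since this holds for all x, y, we must have A^* = A^T. Therefore
A^* =
[[-1, 0, -1],
 [2, 0, -3]].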